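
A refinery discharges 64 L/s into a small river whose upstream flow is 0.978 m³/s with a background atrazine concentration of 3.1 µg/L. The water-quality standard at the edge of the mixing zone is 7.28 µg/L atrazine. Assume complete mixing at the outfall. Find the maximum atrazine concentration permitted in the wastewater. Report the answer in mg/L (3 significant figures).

0.0712 mg/L

64 L/s = 0.064 m³/s.
3.1 µg/L = 0.0031 mg/L.
7.28 µg/L = 0.00728 mg/L.
Mass balance: 0.00728·1.042 = 0.064·Cₑ + 0.978·0.0031.
Cₑ = (0.007586 − 0.003032) / 0.064 = 0.07116 mg/L.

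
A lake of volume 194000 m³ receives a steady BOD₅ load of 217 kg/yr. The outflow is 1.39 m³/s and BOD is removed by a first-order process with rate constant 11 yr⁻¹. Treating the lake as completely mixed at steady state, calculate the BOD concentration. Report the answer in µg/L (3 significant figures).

Outflow Q = 1.39 m³/s × 3.156e+07 s/yr = 4.387e+07 m³/yr.
Steady-state CSTR mass balance: W = Q·C + k·V·C, so C = W/(Q + kV).
Q + kV = 4.387e+07 + 11·194000 = 4.6e+07 m³/yr.
C = 217/4.6e+07 = 4.717e-06 kg/m³ = 0.004717 mg/L = 4.717 µg/L.

4.72 µg/L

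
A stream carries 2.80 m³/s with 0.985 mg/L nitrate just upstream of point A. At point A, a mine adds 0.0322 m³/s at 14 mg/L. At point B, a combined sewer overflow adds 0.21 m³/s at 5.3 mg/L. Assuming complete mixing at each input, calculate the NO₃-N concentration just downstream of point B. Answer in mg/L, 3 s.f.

1.42 mg/L

After input A: C = (2.8·0.985 + 0.0322·14) / 2.832 = 1.133 mg/L.
After input B: C = (2.832·1.133 + 0.21·5.3) / 3.042 = 1.421 mg/L.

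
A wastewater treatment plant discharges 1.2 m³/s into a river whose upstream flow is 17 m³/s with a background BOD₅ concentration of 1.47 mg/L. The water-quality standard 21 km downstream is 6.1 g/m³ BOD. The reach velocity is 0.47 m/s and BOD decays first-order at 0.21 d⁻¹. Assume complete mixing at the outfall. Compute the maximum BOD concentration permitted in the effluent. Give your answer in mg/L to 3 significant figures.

Travel time to the compliance point: t = 2.1e+04/0.47 = 4.468e+04 s = 0.5171 d; decay factor exp(−0.21·0.5171) = 0.8971.
So the concentration just after mixing may be at most 6.1/0.8971 = 6.8 mg/L.
Mass balance: 6.8·18.2 = 1.2·Cₑ + 17·1.47.
Cₑ = (123.8 − 24.99) / 1.2 = 82.3 mg/L.

82.3 mg/L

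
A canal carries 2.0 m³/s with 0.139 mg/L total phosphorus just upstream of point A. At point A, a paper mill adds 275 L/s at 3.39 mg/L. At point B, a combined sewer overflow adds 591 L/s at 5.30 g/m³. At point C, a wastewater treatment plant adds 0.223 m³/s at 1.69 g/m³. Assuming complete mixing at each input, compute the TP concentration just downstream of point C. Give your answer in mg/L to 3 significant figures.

275 L/s = 0.275 m³/s.
After input A: C = (2·0.139 + 0.275·3.39) / 2.275 = 0.532 mg/L.
591 L/s = 0.591 m³/s.
After input B: C = (2.275·0.532 + 0.591·5.3) / 2.866 = 1.515 mg/L.
After input C: C = (2.866·1.515 + 0.223·1.69) / 3.089 = 1.528 mg/L.

1.53 mg/L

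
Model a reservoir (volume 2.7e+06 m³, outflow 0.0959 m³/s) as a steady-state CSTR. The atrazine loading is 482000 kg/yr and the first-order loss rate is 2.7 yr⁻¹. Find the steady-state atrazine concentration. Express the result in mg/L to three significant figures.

Outflow Q = 0.0959 m³/s × 3.156e+07 s/yr = 3.026e+06 m³/yr.
Steady-state CSTR mass balance: W = Q·C + k·V·C, so C = W/(Q + kV).
Q + kV = 3.026e+06 + 2.7·2.7e+06 = 1.032e+07 m³/yr.
C = 482000/1.032e+07 = 0.04672 kg/m³ = 46.72 mg/L.

46.7 mg/L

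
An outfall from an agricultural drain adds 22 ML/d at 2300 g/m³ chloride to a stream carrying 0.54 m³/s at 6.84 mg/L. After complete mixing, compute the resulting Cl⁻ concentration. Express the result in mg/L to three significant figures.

742 mg/L

22 ML/d = 0.2546 m³/s.
Conservation of mass across the mixing zone: C = (0.2546·2300 + 0.54·6.84) / (0.2546 + 0.54) = 589.3/0.7946 = 741.7 mg/L.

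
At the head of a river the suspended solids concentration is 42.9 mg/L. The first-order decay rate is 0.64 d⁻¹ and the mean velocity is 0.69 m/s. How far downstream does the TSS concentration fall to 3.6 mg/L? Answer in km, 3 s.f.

From C = C₀·e^(−kt), t = ln(C₀/C)/k = ln(42.9/3.6)/0.64 = 2.478/0.64 = 3.872 d.
Distance = v·t = 0.69 m/s × 3.345e+05 s = 2.308e+05 m = 230.8 km.

231 km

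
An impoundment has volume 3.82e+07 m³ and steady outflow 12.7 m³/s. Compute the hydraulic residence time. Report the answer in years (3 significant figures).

0.0953 yr

Q = 12.7 m³/s × 3.156e+07 s/yr = 4.008e+08 m³/yr.
Hydraulic residence time τ = V/Q = 3.82e+07/4.008e+08 = 0.09531 yr.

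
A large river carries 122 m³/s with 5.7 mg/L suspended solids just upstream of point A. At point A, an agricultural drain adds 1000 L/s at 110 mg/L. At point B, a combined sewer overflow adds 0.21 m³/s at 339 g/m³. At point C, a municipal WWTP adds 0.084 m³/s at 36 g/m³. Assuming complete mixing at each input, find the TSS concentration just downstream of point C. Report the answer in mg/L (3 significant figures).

1000 L/s = 1 m³/s.
After input A: C = (122·5.7 + 1·110) / 123 = 6.548 mg/L.
After input B: C = (123·6.548 + 0.21·339) / 123.2 = 7.115 mg/L.
After input C: C = (123.2·7.115 + 0.084·36) / 123.3 = 7.134 mg/L.

7.13 mg/L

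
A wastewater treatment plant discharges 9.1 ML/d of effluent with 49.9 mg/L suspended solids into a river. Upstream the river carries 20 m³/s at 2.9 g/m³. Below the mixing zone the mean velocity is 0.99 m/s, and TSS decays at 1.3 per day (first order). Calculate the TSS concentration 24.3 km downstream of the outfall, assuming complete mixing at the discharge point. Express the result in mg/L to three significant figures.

9.1 ML/d = 0.1053 m³/s.
After complete mixing, C₀ = (0.1053·49.9 + 20·2.9) / 20.11 = 3.146 mg/L.
Travel time t = 2.43e+04 m / 0.99 m/s = 2.455e+04 s = 0.2841 d.
C = 3.146·exp(−1.3·0.2841) = 3.146·0.6912 = 2.175 mg/L.

2.17 mg/L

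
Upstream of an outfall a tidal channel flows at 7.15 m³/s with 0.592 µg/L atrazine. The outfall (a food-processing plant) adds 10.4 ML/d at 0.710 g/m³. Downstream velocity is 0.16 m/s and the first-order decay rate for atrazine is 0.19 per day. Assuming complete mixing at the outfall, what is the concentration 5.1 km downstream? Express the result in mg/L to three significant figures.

0.0115 mg/L

10.4 ML/d = 0.1204 m³/s.
0.592 µg/L = 0.000592 mg/L.
After complete mixing, C₀ = (0.1204·0.71 + 7.15·0.000592) / 7.27 = 0.01234 mg/L.
Travel time t = 5100 m / 0.16 m/s = 3.188e+04 s = 0.3689 d.
C = 0.01234·exp(−0.19·0.3689) = 0.01234·0.9323 = 0.0115 mg/L.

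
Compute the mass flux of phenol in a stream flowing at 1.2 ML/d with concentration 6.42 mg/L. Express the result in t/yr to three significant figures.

1.2 ML/d = 0.01389 m³/s.
Mass flux = Q·C = 0.01389 m³/s × 6.42 g/m³ = 0.08917 g/s.
= 0.08917 g/s × 31.56 = 2.814 t/yr.

2.81 t/yr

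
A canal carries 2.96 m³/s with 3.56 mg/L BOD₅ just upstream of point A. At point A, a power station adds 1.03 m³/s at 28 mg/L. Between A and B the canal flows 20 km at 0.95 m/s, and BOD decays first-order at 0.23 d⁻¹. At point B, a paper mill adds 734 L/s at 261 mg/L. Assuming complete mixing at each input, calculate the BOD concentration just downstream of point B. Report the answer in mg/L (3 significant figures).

After input A: C = (2.96·3.56 + 1.03·28) / 3.99 = 9.869 mg/L.
Over the 20 km reach to input B (t = 2.105e+04 s = 0.2437 d), decay gives C = 9.869·exp(−0.23·0.2437) = 9.331 mg/L.
734 L/s = 0.734 m³/s.
After input B: C = (3.99·9.331 + 0.734·261) / 4.724 = 48.43 mg/L.

48.4 mg/L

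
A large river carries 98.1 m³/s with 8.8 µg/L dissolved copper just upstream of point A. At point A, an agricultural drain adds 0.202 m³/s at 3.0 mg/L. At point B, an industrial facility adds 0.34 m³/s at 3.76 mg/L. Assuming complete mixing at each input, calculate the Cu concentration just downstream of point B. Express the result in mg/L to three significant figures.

0.0279 mg/L

8.8 µg/L = 0.0088 mg/L.
After input A: C = (98.1·0.0088 + 0.202·3) / 98.3 = 0.01495 mg/L.
After input B: C = (98.3·0.01495 + 0.34·3.76) / 98.64 = 0.02786 mg/L.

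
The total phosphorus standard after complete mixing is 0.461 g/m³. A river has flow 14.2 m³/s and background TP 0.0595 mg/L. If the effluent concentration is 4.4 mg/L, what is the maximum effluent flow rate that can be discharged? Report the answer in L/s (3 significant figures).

Mass balance at complete mixing: C_std·(Q_w + Q_r) = Q_w·C_e + Q_r·C_b.
Rearranging, Q_w = Q_r·(C_std − C_b)/(C_e − C_std) = 14.2·(0.461 − 0.0595) / (4.4 − 0.461) = 1.447 m³/s.
= 1447 L/s.

1450 L/s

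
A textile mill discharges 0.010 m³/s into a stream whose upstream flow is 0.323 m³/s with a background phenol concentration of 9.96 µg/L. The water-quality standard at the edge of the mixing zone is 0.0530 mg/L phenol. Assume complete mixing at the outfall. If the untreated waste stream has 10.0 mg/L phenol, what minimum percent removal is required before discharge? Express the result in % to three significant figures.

9.96 µg/L = 0.00996 mg/L.
Mass balance: 0.053·0.333 = 0.01·Cₑ + 0.323·0.00996.
Cₑ = (0.01765 − 0.003217) / 0.01 = 1.443 mg/L.
Required removal = 1 − 1.443/10.0 = 85.57 %.

85.6 %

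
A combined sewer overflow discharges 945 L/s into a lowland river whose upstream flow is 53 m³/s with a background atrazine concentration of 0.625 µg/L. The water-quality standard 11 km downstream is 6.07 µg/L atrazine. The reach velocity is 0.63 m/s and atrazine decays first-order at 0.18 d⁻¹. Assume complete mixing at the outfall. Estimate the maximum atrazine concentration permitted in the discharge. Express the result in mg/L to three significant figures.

945 L/s = 0.945 m³/s.
0.625 µg/L = 0.000625 mg/L.
6.07 µg/L = 0.00607 mg/L.
Travel time to the compliance point: t = 1.1e+04/0.63 = 1.746e+04 s = 0.2021 d; decay factor exp(−0.18·0.2021) = 0.9643.
So the concentration just after mixing may be at most 0.00607/0.9643 = 0.006295 mg/L.
Mass balance: 0.006295·53.95 = 0.945·Cₑ + 53·0.000625.
Cₑ = (0.3396 − 0.03313) / 0.945 = 0.3243 mg/L.

0.324 mg/L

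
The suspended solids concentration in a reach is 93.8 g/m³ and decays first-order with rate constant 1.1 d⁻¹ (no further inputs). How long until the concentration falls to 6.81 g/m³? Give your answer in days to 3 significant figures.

t = ln(C₀/C)/k = ln(93.8/6.81)/1.1 = 2.623/1.1 = 2.384 d.

2.38 d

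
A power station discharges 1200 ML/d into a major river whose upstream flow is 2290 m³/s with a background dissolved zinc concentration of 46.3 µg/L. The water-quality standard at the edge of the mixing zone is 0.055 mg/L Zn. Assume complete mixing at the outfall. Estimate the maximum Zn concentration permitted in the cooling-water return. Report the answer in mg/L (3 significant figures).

1200 ML/d = 13.89 m³/s.
46.3 µg/L = 0.0463 mg/L.
Mass balance: 0.055·2304 = 13.89·Cₑ + 2290·0.0463.
Cₑ = (126.7 − 106) / 13.89 = 1.489 mg/L.

1.49 mg/L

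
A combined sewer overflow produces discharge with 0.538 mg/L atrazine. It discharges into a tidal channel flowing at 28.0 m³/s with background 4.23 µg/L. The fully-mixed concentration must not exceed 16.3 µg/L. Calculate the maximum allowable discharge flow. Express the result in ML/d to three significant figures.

4.23 µg/L = 0.00423 mg/L.
16.3 µg/L = 0.0163 mg/L.
Mass balance at complete mixing: C_std·(Q_w + Q_r) = Q_w·C_e + Q_r·C_b.
Rearranging, Q_w = Q_r·(C_std − C_b)/(C_e − C_std) = 28.0·(0.0163 − 0.00423) / (0.538 − 0.0163) = 0.6478 m³/s.
= 55.97 ML/d.

56.0 ML/d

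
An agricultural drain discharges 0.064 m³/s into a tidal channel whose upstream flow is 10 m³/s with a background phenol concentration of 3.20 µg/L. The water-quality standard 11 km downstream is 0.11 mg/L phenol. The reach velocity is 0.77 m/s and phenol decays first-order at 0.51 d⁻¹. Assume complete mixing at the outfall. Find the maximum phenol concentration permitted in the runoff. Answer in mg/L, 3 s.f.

18.3 mg/L

3.20 µg/L = 0.0032 mg/L.
Travel time to the compliance point: t = 1.1e+04/0.77 = 1.429e+04 s = 0.1653 d; decay factor exp(−0.51·0.1653) = 0.9191.
So the concentration just after mixing may be at most 0.11/0.9191 = 0.1197 mg/L.
Mass balance: 0.1197·10.06 = 0.064·Cₑ + 10·0.0032.
Cₑ = (1.204 − 0.032) / 0.064 = 18.32 mg/L.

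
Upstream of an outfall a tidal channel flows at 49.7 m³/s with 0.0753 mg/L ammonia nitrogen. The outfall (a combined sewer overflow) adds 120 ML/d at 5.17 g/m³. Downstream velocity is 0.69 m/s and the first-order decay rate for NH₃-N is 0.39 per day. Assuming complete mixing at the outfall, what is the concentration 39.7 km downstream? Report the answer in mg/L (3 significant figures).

0.165 mg/L

120 ML/d = 1.389 m³/s.
After complete mixing, C₀ = (1.389·5.17 + 49.7·0.0753) / 51.09 = 0.2138 mg/L.
Travel time t = 3.97e+04 m / 0.69 m/s = 5.754e+04 s = 0.6659 d.
C = 0.2138·exp(−0.39·0.6659) = 0.2138·0.7713 = 0.1649 mg/L.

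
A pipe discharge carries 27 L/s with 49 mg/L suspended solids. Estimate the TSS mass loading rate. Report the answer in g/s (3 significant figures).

27 L/s = 0.027 m³/s.
Mass flux = Q·C = 0.027 m³/s × 49 g/m³ = 1.323 g/s.

1.32 g/s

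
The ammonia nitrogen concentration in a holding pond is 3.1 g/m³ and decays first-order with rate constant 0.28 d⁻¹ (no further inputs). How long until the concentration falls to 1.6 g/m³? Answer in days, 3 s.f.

t = ln(C₀/C)/k = ln(3.1/1.6)/0.28 = 0.6614/0.28 = 2.362 d.

2.36 d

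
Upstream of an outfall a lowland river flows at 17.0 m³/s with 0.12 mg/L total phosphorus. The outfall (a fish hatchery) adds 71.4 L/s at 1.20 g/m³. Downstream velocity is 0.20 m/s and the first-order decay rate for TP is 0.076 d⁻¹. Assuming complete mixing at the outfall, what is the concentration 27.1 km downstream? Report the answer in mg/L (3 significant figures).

71.4 L/s = 0.0714 m³/s.
After complete mixing, C₀ = (0.0714·1.2 + 17·0.12) / 17.07 = 0.1245 mg/L.
Travel time t = 2.71e+04 m / 0.20 m/s = 1.355e+05 s = 1.568 d.
C = 0.1245·exp(−0.076·1.568) = 0.1245·0.8876 = 0.1105 mg/L.

0.111 mg/L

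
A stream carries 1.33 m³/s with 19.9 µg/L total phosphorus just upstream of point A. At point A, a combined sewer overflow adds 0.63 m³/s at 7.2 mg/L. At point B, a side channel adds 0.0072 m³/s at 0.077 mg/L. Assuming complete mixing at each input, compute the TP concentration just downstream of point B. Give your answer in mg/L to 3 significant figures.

2.32 mg/L

19.9 µg/L = 0.0199 mg/L.
After input A: C = (1.33·0.0199 + 0.63·7.2) / 1.96 = 2.328 mg/L.
After input B: C = (1.96·2.328 + 0.0072·0.077) / 1.967 = 2.32 mg/L.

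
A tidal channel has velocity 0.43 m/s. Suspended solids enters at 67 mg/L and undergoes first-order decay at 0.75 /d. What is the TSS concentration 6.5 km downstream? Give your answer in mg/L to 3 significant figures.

Travel time t = 6.5 km / 0.43 m/s = 6500/0.43 = 1.512e+04 s = 0.175 d.
First-order decay: C = 67·exp(−0.75·0.175) = 67·0.877 = 58.76 mg/L.

58.8 mg/L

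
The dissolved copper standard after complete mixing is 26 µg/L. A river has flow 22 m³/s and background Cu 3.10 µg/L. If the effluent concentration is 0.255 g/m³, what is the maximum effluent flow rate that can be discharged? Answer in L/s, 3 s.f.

2200 L/s

3.10 µg/L = 0.0031 mg/L.
26 µg/L = 0.026 mg/L.
Mass balance at complete mixing: C_std·(Q_w + Q_r) = Q_w·C_e + Q_r·C_b.
Rearranging, Q_w = Q_r·(C_std − C_b)/(C_e − C_std) = 22·(0.026 − 0.0031) / (0.255 − 0.026) = 2.2 m³/s.
= 2200 L/s.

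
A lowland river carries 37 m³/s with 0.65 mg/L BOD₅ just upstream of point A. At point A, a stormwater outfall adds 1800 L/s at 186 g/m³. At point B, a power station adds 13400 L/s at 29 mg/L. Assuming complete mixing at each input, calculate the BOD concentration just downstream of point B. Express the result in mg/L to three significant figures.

1800 L/s = 1.8 m³/s.
After input A: C = (37·0.65 + 1.8·186) / 38.8 = 9.249 mg/L.
13400 L/s = 13.4 m³/s.
After input B: C = (38.8·9.249 + 13.4·29) / 52.2 = 14.32 mg/L.

14.3 mg/L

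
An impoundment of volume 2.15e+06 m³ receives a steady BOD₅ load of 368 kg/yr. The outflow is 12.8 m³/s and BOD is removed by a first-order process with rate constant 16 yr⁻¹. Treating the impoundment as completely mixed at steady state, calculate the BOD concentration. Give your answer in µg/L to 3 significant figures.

Outflow Q = 12.8 m³/s × 3.156e+07 s/yr = 4.039e+08 m³/yr.
Steady-state CSTR mass balance: W = Q·C + k·V·C, so C = W/(Q + kV).
Q + kV = 4.039e+08 + 16·2.15e+06 = 4.383e+08 m³/yr.
C = 368/4.383e+08 = 8.395e-07 kg/m³ = 0.0008395 mg/L = 0.8395 µg/L.

0.840 µg/L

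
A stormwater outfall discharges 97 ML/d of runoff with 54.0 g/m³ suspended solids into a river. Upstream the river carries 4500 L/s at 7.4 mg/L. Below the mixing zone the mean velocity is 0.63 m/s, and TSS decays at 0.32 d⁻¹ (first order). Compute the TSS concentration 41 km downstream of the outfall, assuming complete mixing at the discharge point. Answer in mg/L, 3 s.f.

13.1 mg/L

97 ML/d = 1.123 m³/s.
4500 L/s = 4.5 m³/s.
After complete mixing, C₀ = (1.123·54 + 4.5·7.4) / 5.623 = 16.7 mg/L.
Travel time t = 4.1e+04 m / 0.63 m/s = 6.508e+04 s = 0.7532 d.
C = 16.7·exp(−0.32·0.7532) = 16.7·0.7858 = 13.13 mg/L.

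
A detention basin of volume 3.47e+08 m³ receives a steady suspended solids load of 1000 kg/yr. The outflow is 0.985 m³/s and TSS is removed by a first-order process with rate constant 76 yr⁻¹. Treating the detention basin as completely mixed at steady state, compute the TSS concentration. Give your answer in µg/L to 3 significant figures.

0.0379 µg/L

Outflow Q = 0.985 m³/s × 3.156e+07 s/yr = 3.108e+07 m³/yr.
Steady-state CSTR mass balance: W = Q·C + k·V·C, so C = W/(Q + kV).
Q + kV = 3.108e+07 + 76·3.47e+08 = 2.64e+10 m³/yr.
C = 1000/2.64e+10 = 3.787e-08 kg/m³ = 3.787e-05 mg/L = 0.03787 µg/L.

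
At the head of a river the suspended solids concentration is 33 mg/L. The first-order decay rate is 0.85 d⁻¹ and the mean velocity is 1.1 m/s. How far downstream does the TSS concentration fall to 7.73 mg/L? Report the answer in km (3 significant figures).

From C = C₀·e^(−kt), t = ln(C₀/C)/k = ln(33/7.73)/0.85 = 1.451/0.85 = 1.708 d.
Distance = v·t = 1.1 m/s × 1.475e+05 s = 1.623e+05 m = 162.3 km.

162 km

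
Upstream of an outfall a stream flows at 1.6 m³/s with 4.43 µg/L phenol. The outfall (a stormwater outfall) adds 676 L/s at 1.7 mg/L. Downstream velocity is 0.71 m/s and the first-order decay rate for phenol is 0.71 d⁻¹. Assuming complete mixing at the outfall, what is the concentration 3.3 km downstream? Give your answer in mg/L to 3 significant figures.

676 L/s = 0.676 m³/s.
4.43 µg/L = 0.00443 mg/L.
After complete mixing, C₀ = (0.676·1.7 + 1.6·0.00443) / 2.276 = 0.508 mg/L.
Travel time t = 3300 m / 0.71 m/s = 4648 s = 0.05379 d.
C = 0.508·exp(−0.71·0.05379) = 0.508·0.9625 = 0.489 mg/L.

0.489 mg/L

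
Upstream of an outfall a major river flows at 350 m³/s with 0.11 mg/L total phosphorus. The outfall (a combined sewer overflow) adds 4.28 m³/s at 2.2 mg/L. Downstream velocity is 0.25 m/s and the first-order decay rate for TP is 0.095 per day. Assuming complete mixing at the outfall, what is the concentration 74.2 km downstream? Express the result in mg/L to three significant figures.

After complete mixing, C₀ = (4.28·2.2 + 350·0.11) / 354.3 = 0.1352 mg/L.
Travel time t = 7.42e+04 m / 0.25 m/s = 2.968e+05 s = 3.435 d.
C = 0.1352·exp(−0.095·3.435) = 0.1352·0.7216 = 0.09759 mg/L.

0.0976 mg/L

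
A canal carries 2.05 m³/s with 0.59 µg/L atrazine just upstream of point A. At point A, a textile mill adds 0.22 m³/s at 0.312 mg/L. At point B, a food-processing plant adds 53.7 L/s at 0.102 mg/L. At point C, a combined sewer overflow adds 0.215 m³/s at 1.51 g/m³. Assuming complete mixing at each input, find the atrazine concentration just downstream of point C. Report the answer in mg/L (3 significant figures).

0.158 mg/L

0.59 µg/L = 0.00059 mg/L.
After input A: C = (2.05·0.00059 + 0.22·0.312) / 2.27 = 0.03077 mg/L.
53.7 L/s = 0.0537 m³/s.
After input B: C = (2.27·0.03077 + 0.0537·0.102) / 2.324 = 0.03242 mg/L.
After input C: C = (2.324·0.03242 + 0.215·1.51) / 2.539 = 0.1576 mg/L.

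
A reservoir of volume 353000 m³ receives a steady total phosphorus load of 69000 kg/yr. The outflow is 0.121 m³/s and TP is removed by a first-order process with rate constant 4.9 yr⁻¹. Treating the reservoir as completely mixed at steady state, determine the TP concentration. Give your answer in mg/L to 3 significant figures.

12.4 mg/L

Outflow Q = 0.121 m³/s × 3.156e+07 s/yr = 3.818e+06 m³/yr.
Steady-state CSTR mass balance: W = Q·C + k·V·C, so C = W/(Q + kV).
Q + kV = 3.818e+06 + 4.9·353000 = 5.548e+06 m³/yr.
C = 69000/5.548e+06 = 0.01244 kg/m³ = 12.44 mg/L.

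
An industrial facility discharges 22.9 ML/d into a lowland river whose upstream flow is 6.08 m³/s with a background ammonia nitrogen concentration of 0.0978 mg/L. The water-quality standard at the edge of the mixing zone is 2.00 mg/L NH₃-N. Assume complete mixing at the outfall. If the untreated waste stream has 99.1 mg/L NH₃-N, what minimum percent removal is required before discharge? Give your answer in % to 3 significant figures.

22.9 ML/d = 0.265 m³/s.
Mass balance: 2·6.345 = 0.265·Cₑ + 6.08·0.0978.
Cₑ = (12.69 − 0.5946) / 0.265 = 45.64 mg/L.
Required removal = 1 − 45.64/99.1 = 53.95 %.

54.0 %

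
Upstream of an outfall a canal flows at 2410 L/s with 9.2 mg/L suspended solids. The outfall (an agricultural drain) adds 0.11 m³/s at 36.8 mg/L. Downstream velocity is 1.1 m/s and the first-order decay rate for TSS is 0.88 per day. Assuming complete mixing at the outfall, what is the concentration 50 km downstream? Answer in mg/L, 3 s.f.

6.55 mg/L

2410 L/s = 2.41 m³/s.
After complete mixing, C₀ = (0.11·36.8 + 2.41·9.2) / 2.52 = 10.4 mg/L.
Travel time t = 5e+04 m / 1.1 m/s = 4.545e+04 s = 0.5261 d.
C = 10.4·exp(−0.88·0.5261) = 10.4·0.6294 = 6.549 mg/L.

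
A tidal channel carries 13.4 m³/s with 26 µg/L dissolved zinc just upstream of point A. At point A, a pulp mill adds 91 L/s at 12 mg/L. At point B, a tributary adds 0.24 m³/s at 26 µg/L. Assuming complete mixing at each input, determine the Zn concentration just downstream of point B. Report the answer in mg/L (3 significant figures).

0.105 mg/L

26 µg/L = 0.026 mg/L.
91 L/s = 0.091 m³/s.
After input A: C = (13.4·0.026 + 0.091·12) / 13.49 = 0.1068 mg/L.
26 µg/L = 0.026 mg/L.
After input B: C = (13.49·0.1068 + 0.24·0.026) / 13.73 = 0.1054 mg/L.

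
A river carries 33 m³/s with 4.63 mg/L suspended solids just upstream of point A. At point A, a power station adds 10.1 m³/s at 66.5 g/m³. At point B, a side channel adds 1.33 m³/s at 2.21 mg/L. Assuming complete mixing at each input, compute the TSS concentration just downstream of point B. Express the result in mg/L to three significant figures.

18.6 mg/L

After input A: C = (33·4.63 + 10.1·66.5) / 43.1 = 19.13 mg/L.
After input B: C = (43.1·19.13 + 1.33·2.21) / 44.43 = 18.62 mg/L.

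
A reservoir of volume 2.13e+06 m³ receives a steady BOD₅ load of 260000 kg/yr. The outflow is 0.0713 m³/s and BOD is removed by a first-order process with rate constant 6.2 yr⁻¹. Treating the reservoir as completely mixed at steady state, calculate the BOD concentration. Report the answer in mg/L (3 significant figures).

16.8 mg/L

Outflow Q = 0.0713 m³/s × 3.156e+07 s/yr = 2.25e+06 m³/yr.
Steady-state CSTR mass balance: W = Q·C + k·V·C, so C = W/(Q + kV).
Q + kV = 2.25e+06 + 6.2·2.13e+06 = 1.546e+07 m³/yr.
C = 260000/1.546e+07 = 0.01682 kg/m³ = 16.82 mg/L.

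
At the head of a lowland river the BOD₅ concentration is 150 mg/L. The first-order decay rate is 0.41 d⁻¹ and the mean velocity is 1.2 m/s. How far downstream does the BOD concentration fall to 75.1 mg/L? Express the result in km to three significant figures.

From C = C₀·e^(−kt), t = ln(C₀/C)/k = ln(150/75.1)/0.41 = 0.6918/0.41 = 1.687 d.
Distance = v·t = 1.2 m/s × 1.458e+05 s = 1.749e+05 m = 174.9 km.

175 km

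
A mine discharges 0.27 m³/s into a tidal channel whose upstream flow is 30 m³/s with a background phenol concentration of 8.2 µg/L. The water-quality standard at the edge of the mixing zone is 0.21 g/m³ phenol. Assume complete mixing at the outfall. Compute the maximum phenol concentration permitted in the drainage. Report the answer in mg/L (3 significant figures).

22.6 mg/L

8.2 µg/L = 0.0082 mg/L.
Mass balance: 0.21·30.27 = 0.27·Cₑ + 30·0.0082.
Cₑ = (6.357 − 0.246) / 0.27 = 22.63 mg/L.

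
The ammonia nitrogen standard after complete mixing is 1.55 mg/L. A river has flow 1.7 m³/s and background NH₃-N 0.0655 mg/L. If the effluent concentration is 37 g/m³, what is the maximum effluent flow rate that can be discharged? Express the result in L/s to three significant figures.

71.2 L/s

Mass balance at complete mixing: C_std·(Q_w + Q_r) = Q_w·C_e + Q_r·C_b.
Rearranging, Q_w = Q_r·(C_std − C_b)/(C_e − C_std) = 1.7·(1.55 − 0.0655) / (37 − 1.55) = 0.07119 m³/s.
= 71.19 L/s.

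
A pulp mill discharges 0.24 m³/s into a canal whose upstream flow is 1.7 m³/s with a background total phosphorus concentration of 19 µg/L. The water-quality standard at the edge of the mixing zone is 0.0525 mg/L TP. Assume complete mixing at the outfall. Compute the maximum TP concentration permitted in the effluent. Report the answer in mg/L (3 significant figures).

19 µg/L = 0.019 mg/L.
Mass balance: 0.0525·1.94 = 0.24·Cₑ + 1.7·0.019.
Cₑ = (0.1018 − 0.0323) / 0.24 = 0.2898 mg/L.

0.290 mg/L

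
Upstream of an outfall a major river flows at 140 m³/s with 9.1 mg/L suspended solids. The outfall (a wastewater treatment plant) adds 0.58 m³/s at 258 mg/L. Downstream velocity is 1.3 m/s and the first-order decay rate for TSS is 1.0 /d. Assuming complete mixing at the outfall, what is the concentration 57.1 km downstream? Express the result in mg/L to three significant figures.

After complete mixing, C₀ = (0.58·258 + 140·9.1) / 140.6 = 10.13 mg/L.
Travel time t = 5.71e+04 m / 1.3 m/s = 4.392e+04 s = 0.5084 d.
C = 10.13·exp(−1.0·0.5084) = 10.13·0.6015 = 6.091 mg/L.

6.09 mg/L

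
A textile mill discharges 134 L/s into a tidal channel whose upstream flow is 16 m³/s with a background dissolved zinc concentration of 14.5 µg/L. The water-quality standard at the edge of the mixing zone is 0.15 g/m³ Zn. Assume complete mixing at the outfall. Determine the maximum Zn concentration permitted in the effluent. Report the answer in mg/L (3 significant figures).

16.3 mg/L

134 L/s = 0.134 m³/s.
14.5 µg/L = 0.0145 mg/L.
Mass balance: 0.15·16.13 = 0.134·Cₑ + 16·0.0145.
Cₑ = (2.42 − 0.232) / 0.134 = 16.33 mg/L.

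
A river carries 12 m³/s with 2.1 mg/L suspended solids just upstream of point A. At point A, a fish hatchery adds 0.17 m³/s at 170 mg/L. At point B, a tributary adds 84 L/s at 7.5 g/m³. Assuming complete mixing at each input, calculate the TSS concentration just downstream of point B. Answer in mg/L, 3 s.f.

4.47 mg/L

After input A: C = (12·2.1 + 0.17·170) / 12.17 = 4.445 mg/L.
84 L/s = 0.084 m³/s.
After input B: C = (12.17·4.445 + 0.084·7.5) / 12.25 = 4.466 mg/L.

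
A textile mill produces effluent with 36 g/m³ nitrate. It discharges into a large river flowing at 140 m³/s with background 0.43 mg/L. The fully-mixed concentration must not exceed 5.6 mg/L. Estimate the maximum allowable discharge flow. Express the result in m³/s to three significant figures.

23.8 m³/s

Mass balance at complete mixing: C_std·(Q_w + Q_r) = Q_w·C_e + Q_r·C_b.
Rearranging, Q_w = Q_r·(C_std − C_b)/(C_e − C_std) = 140·(5.6 − 0.43) / (36 − 5.6) = 23.81 m³/s.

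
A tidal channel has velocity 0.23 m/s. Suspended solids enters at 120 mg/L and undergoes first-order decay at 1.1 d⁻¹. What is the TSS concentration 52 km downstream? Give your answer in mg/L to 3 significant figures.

6.75 mg/L

Travel time t = 52 km / 0.23 m/s = 5.2e+04/0.23 = 2.261e+05 s = 2.617 d.
First-order decay: C = 120·exp(−1.1·2.617) = 120·0.05622 = 6.747 mg/L.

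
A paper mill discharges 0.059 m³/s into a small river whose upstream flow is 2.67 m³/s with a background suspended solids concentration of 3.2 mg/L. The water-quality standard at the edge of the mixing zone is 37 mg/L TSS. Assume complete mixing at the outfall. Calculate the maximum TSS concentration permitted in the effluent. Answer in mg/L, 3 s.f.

1570 mg/L

Mass balance: 37·2.729 = 0.059·Cₑ + 2.67·3.2.
Cₑ = (101 − 8.544) / 0.059 = 1567 mg/L.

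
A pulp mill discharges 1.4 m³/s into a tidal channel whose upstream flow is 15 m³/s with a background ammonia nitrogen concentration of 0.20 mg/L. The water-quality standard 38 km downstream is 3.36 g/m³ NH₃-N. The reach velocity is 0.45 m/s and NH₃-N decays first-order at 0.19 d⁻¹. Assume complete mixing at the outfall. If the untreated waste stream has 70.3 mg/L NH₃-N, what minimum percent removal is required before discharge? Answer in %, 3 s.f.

Travel time to the compliance point: t = 3.8e+04/0.45 = 8.444e+04 s = 0.9774 d; decay factor exp(−0.19·0.9774) = 0.8305.
So the concentration just after mixing may be at most 3.36/0.8305 = 4.046 mg/L.
Mass balance: 4.046·16.4 = 1.4·Cₑ + 15·0.2.
Cₑ = (66.35 − 3) / 1.4 = 45.25 mg/L.
Required removal = 1 − 45.25/70.3 = 35.63 %.

35.6 %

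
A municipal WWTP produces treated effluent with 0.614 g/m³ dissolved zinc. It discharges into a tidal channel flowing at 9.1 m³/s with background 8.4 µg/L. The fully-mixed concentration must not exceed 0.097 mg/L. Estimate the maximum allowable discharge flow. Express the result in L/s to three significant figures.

8.4 µg/L = 0.0084 mg/L.
Mass balance at complete mixing: C_std·(Q_w + Q_r) = Q_w·C_e + Q_r·C_b.
Rearranging, Q_w = Q_r·(C_std − C_b)/(C_e − C_std) = 9.1·(0.097 − 0.0084) / (0.614 − 0.097) = 1.559 m³/s.
= 1559 L/s.

1560 L/s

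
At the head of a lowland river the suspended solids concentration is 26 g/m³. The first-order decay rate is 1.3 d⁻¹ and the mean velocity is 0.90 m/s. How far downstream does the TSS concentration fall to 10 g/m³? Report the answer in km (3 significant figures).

From C = C₀·e^(−kt), t = ln(C₀/C)/k = ln(26/10)/1.3 = 0.9555/1.3 = 0.735 d.
Distance = v·t = 0.90 m/s × 6.35e+04 s = 5.715e+04 m = 57.15 km.

57.2 km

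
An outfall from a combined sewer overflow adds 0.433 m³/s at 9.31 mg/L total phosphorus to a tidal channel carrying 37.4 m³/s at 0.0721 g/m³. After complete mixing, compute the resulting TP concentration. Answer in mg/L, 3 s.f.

0.178 mg/L

By mass balance at complete mixing, C = (0.433·9.31 + 37.4·0.0721) / (0.433 + 37.4) = 6.728/37.83 = 0.1778 mg/L.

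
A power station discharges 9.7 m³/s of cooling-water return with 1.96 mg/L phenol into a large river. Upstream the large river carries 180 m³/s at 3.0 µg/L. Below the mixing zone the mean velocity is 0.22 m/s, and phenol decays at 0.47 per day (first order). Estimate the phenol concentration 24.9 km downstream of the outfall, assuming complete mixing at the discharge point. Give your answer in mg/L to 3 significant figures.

0.0557 mg/L

3.0 µg/L = 0.003 mg/L.
After complete mixing, C₀ = (9.7·1.96 + 180·0.003) / 189.7 = 0.1031 mg/L.
Travel time t = 2.49e+04 m / 0.22 m/s = 1.132e+05 s = 1.31 d.
C = 0.1031·exp(−0.47·1.31) = 0.1031·0.5403 = 0.05568 mg/L.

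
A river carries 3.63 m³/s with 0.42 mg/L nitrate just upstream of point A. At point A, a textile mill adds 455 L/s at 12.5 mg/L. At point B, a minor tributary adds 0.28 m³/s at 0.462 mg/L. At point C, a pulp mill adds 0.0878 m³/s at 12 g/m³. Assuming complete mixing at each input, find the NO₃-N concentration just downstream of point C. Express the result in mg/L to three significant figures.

1.89 mg/L

455 L/s = 0.455 m³/s.
After input A: C = (3.63·0.42 + 0.455·12.5) / 4.085 = 1.766 mg/L.
After input B: C = (4.085·1.766 + 0.28·0.462) / 4.365 = 1.682 mg/L.
After input C: C = (4.365·1.682 + 0.0878·12) / 4.453 = 1.885 mg/L.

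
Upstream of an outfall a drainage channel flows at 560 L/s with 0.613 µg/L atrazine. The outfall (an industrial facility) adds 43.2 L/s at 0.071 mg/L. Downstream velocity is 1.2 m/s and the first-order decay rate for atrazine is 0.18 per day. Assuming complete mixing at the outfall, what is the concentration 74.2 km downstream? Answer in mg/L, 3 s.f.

43.2 L/s = 0.0432 m³/s.
560 L/s = 0.56 m³/s.
0.613 µg/L = 0.000613 mg/L.
After complete mixing, C₀ = (0.0432·0.071 + 0.56·0.000613) / 0.6032 = 0.005654 mg/L.
Travel time t = 7.42e+04 m / 1.2 m/s = 6.183e+04 s = 0.7157 d.
C = 0.005654·exp(−0.18·0.7157) = 0.005654·0.8791 = 0.004971 mg/L.

0.00497 mg/L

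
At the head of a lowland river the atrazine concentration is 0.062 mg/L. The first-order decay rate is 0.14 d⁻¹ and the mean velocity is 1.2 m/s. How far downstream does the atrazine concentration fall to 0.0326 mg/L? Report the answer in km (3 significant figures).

476 km

From C = C₀·e^(−kt), t = ln(C₀/C)/k = ln(0.062/0.0326)/0.14 = 0.6428/0.14 = 4.592 d.
Distance = v·t = 1.2 m/s × 3.967e+05 s = 4.761e+05 m = 476.1 km.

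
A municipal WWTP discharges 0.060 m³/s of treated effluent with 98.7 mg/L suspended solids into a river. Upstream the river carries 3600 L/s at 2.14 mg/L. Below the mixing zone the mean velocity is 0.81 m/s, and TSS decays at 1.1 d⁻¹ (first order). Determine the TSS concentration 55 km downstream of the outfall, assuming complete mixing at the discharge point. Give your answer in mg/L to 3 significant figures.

1.57 mg/L

3600 L/s = 3.6 m³/s.
After complete mixing, C₀ = (0.06·98.7 + 3.6·2.14) / 3.66 = 3.723 mg/L.
Travel time t = 5.5e+04 m / 0.81 m/s = 6.79e+04 s = 0.7859 d.
C = 3.723·exp(−1.1·0.7859) = 3.723·0.4213 = 1.568 mg/L.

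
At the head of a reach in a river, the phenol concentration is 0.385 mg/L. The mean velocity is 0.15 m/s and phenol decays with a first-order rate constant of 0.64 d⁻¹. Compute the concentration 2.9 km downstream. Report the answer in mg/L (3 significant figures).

Travel time t = 2.9 km / 0.15 m/s = 2900/0.15 = 1.933e+04 s = 0.2238 d.
First-order decay: C = 0.385·exp(−0.64·0.2238) = 0.385·0.8666 = 0.3336 mg/L.

0.334 mg/L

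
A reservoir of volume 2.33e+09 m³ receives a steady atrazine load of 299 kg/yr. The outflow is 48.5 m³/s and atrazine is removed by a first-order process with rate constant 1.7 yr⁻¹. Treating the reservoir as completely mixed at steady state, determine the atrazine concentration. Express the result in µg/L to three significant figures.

Outflow Q = 48.5 m³/s × 3.156e+07 s/yr = 1.531e+09 m³/yr.
Steady-state CSTR mass balance: W = Q·C + k·V·C, so C = W/(Q + kV).
Q + kV = 1.531e+09 + 1.7·2.33e+09 = 5.492e+09 m³/yr.
C = 299/5.492e+09 = 5.445e-08 kg/m³ = 5.445e-05 mg/L = 0.05445 µg/L.

0.0544 µg/L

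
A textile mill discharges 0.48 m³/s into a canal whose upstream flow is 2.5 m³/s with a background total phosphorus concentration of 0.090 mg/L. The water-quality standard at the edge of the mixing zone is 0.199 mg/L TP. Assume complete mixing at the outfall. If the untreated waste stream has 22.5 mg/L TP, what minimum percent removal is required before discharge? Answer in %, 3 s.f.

96.6 %

Mass balance: 0.199·2.98 = 0.48·Cₑ + 2.5·0.09.
Cₑ = (0.593 − 0.225) / 0.48 = 0.7667 mg/L.
Required removal = 1 − 0.7667/22.5 = 96.59 %.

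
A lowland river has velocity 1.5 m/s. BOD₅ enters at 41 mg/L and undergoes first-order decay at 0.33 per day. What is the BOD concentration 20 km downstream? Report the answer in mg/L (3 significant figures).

Travel time t = 20 km / 1.5 m/s = 2e+04/1.5 = 1.333e+04 s = 0.1543 d.
First-order decay: C = 41·exp(−0.33·0.1543) = 41·0.9503 = 38.96 mg/L.

39.0 mg/L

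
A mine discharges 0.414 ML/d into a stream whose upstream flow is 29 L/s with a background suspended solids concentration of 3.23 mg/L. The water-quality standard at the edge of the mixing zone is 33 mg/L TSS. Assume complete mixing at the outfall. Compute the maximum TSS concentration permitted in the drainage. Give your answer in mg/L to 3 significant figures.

213 mg/L

0.414 ML/d = 0.004792 m³/s.
29 L/s = 0.029 m³/s.
Mass balance: 33·0.03379 = 0.004792·Cₑ + 0.029·3.23.
Cₑ = (1.115 − 0.09367) / 0.004792 = 213.2 mg/L.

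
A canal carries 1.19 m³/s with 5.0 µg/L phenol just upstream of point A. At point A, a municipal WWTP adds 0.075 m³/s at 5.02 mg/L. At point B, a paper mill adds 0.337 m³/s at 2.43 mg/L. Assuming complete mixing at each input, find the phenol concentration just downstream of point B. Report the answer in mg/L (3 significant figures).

0.750 mg/L

5.0 µg/L = 0.005 mg/L.
After input A: C = (1.19·0.005 + 0.075·5.02) / 1.265 = 0.3023 mg/L.
After input B: C = (1.265·0.3023 + 0.337·2.43) / 1.602 = 0.7499 mg/L.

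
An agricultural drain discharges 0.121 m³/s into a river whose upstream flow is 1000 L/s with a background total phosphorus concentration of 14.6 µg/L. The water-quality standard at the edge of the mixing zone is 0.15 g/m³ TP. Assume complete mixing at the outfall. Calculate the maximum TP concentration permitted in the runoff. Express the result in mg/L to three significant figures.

1.27 mg/L

1000 L/s = 1 m³/s.
14.6 µg/L = 0.0146 mg/L.
Mass balance: 0.15·1.121 = 0.121·Cₑ + 1·0.0146.
Cₑ = (0.1681 − 0.0146) / 0.121 = 1.269 mg/L.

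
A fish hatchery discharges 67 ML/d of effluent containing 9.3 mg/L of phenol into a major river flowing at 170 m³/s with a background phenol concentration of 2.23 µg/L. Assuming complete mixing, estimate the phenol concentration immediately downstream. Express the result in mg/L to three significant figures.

67 ML/d = 0.7755 m³/s.
2.23 µg/L = 0.00223 mg/L.
Conservation of mass across the mixing zone: C = (0.7755·9.3 + 170·0.00223) / (0.7755 + 170) = 7.591/170.8 = 0.04445 mg/L.

0.0444 mg/L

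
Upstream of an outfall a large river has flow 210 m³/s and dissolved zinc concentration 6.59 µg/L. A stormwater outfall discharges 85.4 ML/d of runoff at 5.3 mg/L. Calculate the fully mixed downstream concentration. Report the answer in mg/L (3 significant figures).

0.0314 mg/L

85.4 ML/d = 0.9884 m³/s.
6.59 µg/L = 0.00659 mg/L.
By mass balance at complete mixing, C = (0.9884·5.3 + 210·0.00659) / (0.9884 + 210) = 6.623/211 = 0.03139 mg/L.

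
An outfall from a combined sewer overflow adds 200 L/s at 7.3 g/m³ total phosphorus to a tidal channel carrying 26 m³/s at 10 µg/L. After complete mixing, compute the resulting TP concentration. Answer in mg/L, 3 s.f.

200 L/s = 0.2 m³/s.
10 µg/L = 0.01 mg/L.
Conservation of mass across the mixing zone: C = (0.2·7.3 + 26·0.01) / (0.2 + 26) = 1.72/26.2 = 0.06565 mg/L.

0.0656 mg/L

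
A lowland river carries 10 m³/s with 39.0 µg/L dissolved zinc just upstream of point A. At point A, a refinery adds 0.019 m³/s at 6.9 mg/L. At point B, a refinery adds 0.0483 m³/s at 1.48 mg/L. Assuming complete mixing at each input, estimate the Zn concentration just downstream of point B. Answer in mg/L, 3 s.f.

0.0589 mg/L

39.0 µg/L = 0.039 mg/L.
After input A: C = (10·0.039 + 0.019·6.9) / 10.02 = 0.05201 mg/L.
After input B: C = (10.02·0.05201 + 0.0483·1.48) / 10.07 = 0.05886 mg/L.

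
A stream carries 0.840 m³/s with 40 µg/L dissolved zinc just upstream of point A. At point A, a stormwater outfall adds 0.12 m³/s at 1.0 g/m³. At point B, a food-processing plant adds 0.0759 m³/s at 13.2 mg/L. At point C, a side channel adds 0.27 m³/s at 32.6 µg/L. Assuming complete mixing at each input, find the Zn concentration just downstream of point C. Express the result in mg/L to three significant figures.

40 µg/L = 0.04 mg/L.
After input A: C = (0.84·0.04 + 0.12·1) / 0.96 = 0.16 mg/L.
After input B: C = (0.96·0.16 + 0.0759·13.2) / 1.036 = 1.115 mg/L.
32.6 µg/L = 0.0326 mg/L.
After input C: C = (1.036·1.115 + 0.27·0.0326) / 1.306 = 0.8916 mg/L.

0.892 mg/L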